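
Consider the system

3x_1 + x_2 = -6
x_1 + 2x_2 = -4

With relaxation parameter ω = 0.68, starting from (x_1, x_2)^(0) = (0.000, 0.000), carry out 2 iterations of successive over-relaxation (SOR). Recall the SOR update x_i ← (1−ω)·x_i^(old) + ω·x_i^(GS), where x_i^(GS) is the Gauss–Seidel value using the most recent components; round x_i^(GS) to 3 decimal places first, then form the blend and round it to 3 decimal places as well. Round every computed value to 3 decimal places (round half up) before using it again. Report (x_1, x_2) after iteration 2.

(-1.592, -1.106)

Iteration 1:
  x_1: GS value = (-6 - (1)·0.000) / (3) = -2.000;  x_1 ← (1−ω)·0.000 + ω·-2.000 = -1.360
  x_2: GS value = (-4 - (1)·-1.360) / (2) = -1.320;  x_2 ← (1−ω)·0.000 + ω·-1.320 = -0.898
Iteration 2:
  x_1: GS value = (-6 - (1)·-0.898) / (3) = -1.701;  x_1 ← (1−ω)·-1.360 + ω·-1.701 = -1.592
  x_2: GS value = (-4 - (1)·-1.592) / (2) = -1.204;  x_2 ← (1−ω)·-0.898 + ω·-1.204 = -1.106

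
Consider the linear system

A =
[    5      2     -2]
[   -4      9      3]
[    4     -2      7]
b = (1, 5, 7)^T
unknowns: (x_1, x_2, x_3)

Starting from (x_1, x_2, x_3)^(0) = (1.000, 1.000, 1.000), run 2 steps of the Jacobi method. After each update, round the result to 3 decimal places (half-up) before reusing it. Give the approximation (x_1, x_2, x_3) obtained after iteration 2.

Iteration 1:
  x_1 = (1 - (2)·1.000 - (-2)·1.000) / (5) = 0.200
  x_2 = (5 - (-4)·1.000 - (3)·1.000) / (9) = 0.667
  x_3 = (7 - (4)·1.000 - (-2)·1.000) / (7) = 0.714
Iteration 2:
  x_1 = (1 - (2)·0.667 - (-2)·0.714) / (5) = 0.219
  x_2 = (5 - (-4)·0.200 - (3)·0.714) / (9) = 0.406
  x_3 = (7 - (4)·0.200 - (-2)·0.667) / (7) = 1.076

(0.219, 0.406, 1.076)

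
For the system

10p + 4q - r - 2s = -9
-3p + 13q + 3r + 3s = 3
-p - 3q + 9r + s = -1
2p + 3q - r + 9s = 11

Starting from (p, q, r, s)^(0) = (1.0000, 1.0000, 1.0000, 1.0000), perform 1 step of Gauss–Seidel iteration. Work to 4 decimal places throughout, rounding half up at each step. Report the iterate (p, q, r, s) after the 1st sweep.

Iteration 1:
  p = (-9 - (4)·1.0000 - (-1)·1.0000 - (-2)·1.0000) / (10) = -1.0000
  q = (3 - (-3)·-1.0000 - (3)·1.0000 - (3)·1.0000) / (13) = -0.4615
  r = (-1 - (-1)·-1.0000 - (-3)·-0.4615 - (1)·1.0000) / (9) = -0.4872
  s = (11 - (2)·-1.0000 - (3)·-0.4615 - (-1)·-0.4872) / (9) = 1.5441

(-1.0000, -0.4615, -0.4872, 1.5441)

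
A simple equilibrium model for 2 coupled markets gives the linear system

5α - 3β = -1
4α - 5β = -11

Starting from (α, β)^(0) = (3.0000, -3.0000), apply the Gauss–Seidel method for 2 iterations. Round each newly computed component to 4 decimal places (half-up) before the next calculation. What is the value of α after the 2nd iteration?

Iteration 1:
  α = (-1 - (-3)·-3.0000) / (5) = -2.0000
  β = (-11 - (4)·-2.0000) / (-5) = 0.6000
Iteration 2:
  α = (-1 - (-3)·0.6000) / (5) = 0.1600
  β = (-11 - (4)·0.1600) / (-5) = 2.3280

0.1600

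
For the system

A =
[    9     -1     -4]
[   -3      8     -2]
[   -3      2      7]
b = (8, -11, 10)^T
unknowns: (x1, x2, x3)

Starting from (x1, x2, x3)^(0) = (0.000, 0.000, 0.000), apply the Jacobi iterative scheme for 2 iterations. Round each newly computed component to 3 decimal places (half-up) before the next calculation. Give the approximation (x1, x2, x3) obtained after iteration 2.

Iteration 1:
  x1 = (8 - (-1)·0.000 - (-4)·0.000) / (9) = 0.889
  x2 = (-11 - (-3)·0.000 - (-2)·0.000) / (8) = -1.375
  x3 = (10 - (-3)·0.000 - (2)·0.000) / (7) = 1.429
Iteration 2:
  x1 = (8 - (-1)·-1.375 - (-4)·1.429) / (9) = 1.371
  x2 = (-11 - (-3)·0.889 - (-2)·1.429) / (8) = -0.684
  x3 = (10 - (-3)·0.889 - (2)·-1.375) / (7) = 2.202

(1.371, -0.684, 2.202)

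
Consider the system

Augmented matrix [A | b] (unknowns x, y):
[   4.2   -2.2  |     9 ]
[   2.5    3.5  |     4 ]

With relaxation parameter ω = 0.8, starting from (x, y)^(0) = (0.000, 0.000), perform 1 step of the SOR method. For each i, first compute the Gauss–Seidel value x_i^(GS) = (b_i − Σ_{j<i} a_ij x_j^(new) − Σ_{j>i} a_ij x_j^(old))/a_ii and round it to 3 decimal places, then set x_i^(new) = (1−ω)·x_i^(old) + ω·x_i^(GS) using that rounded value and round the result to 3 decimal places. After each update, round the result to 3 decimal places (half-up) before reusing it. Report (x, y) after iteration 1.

(1.714, -0.065)

Iteration 1:
  x: GS value = (9 - (-2.2)·0.000) / (4.2) = 2.143;  x ← (1−ω)·0.000 + ω·2.143 = 1.714
  y: GS value = (4 - (2.5)·1.714) / (3.5) = -0.081;  y ← (1−ω)·0.000 + ω·-0.081 = -0.065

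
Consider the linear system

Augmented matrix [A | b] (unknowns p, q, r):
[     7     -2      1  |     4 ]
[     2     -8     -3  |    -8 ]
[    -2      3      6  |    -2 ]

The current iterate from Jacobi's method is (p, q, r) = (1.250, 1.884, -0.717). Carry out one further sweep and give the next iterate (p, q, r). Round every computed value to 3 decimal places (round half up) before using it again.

(1.212, 1.581, -0.859)

One sweep:
  p = (4 - (-2)·1.884 - (1)·-0.717) / (7) = 1.212
  q = (-8 - (2)·1.250 - (-3)·-0.717) / (-8) = 1.581
  r = (-2 - (-2)·1.250 - (3)·1.884) / (6) = -0.859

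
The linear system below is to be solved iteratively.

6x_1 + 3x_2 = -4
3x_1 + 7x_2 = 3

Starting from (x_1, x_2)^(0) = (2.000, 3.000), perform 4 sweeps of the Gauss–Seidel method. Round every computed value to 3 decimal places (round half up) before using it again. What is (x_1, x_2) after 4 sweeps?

Iteration 1:
  x_1 = (-4 - (3)·3.000) / (6) = -2.167
  x_2 = (3 - (3)·-2.167) / (7) = 1.357
Iteration 2:
  x_1 = (-4 - (3)·1.357) / (6) = -1.345
  x_2 = (3 - (3)·-1.345) / (7) = 1.005
Iteration 3:
  x_1 = (-4 - (3)·1.005) / (6) = -1.169
  x_2 = (3 - (3)·-1.169) / (7) = 0.930
Iteration 4:
  x_1 = (-4 - (3)·0.930) / (6) = -1.132
  x_2 = (3 - (3)·-1.132) / (7) = 0.914

(-1.132, 0.914)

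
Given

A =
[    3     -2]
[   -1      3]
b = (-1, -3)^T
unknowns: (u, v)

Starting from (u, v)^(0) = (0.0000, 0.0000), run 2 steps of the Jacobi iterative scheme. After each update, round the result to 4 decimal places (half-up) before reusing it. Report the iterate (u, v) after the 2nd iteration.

(-1.0000, -1.1111)

Iteration 1:
  u = (-1 - (-2)·0.0000) / (3) = -0.3333
  v = (-3 - (-1)·0.0000) / (3) = -1.0000
Iteration 2:
  u = (-1 - (-2)·-1.0000) / (3) = -1.0000
  v = (-3 - (-1)·-0.3333) / (3) = -1.1111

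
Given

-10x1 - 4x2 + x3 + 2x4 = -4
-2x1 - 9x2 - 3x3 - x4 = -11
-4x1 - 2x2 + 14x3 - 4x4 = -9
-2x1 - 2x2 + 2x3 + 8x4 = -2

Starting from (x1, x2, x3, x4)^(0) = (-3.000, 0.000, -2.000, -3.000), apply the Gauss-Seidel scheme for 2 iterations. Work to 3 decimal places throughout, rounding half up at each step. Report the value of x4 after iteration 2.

Iteration 1:
  x1 = (-4 - (-4)·0.000 - (1)·-2.000 - (2)·-3.000) / (-10) = -0.400
  x2 = (-11 - (-2)·-0.400 - (-3)·-2.000 - (-1)·-3.000) / (-9) = 2.311
  x3 = (-9 - (-4)·-0.400 - (-2)·2.311 - (-4)·-3.000) / (14) = -1.284
  x4 = (-2 - (-2)·-0.400 - (-2)·2.311 - (2)·-1.284) / (8) = 0.549
Iteration 2:
  x1 = (-4 - (-4)·2.311 - (1)·-1.284 - (2)·0.549) / (-10) = -0.543
  x2 = (-11 - (-2)·-0.543 - (-3)·-1.284 - (-1)·0.549) / (-9) = 1.710
  x3 = (-9 - (-4)·-0.543 - (-2)·1.710 - (-4)·0.549) / (14) = -0.397
  x4 = (-2 - (-2)·-0.543 - (-2)·1.710 - (2)·-0.397) / (8) = 0.141

0.141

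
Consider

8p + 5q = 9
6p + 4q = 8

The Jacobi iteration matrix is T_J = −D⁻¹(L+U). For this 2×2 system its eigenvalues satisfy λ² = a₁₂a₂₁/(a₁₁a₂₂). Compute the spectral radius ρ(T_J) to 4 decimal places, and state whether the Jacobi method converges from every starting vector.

a₁₂a₂₁/(a₁₁a₂₂) = (5)·(6) / ((8)·(4)) = 0.937500
ρ = √|0.937500| = √0.937500 = 0.9682
ρ < 1, so Jacobi converges

0.9682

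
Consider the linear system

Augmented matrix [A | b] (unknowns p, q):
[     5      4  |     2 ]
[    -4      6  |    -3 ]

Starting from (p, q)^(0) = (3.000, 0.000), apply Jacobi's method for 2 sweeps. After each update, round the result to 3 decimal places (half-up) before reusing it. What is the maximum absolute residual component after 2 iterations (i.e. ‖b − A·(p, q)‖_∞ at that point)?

Iteration 1:
  p = (2 - (4)·0.000) / (5) = 0.400
  q = (-3 - (-4)·3.000) / (6) = 1.500
Iteration 2:
  p = (2 - (4)·1.500) / (5) = -0.800
  q = (-3 - (-4)·0.400) / (6) = -0.233
Residual b − A·x = (6.932, -4.802); ∞-norm = 6.932

6.932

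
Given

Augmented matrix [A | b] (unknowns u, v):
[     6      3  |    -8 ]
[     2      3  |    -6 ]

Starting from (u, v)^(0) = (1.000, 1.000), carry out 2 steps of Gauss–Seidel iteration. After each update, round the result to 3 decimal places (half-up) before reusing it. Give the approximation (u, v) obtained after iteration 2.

Iteration 1:
  u = (-8 - (3)·1.000) / (6) = -1.833
  v = (-6 - (2)·-1.833) / (3) = -0.778
Iteration 2:
  u = (-8 - (3)·-0.778) / (6) = -0.944
  v = (-6 - (2)·-0.944) / (3) = -1.371

(-0.944, -1.371)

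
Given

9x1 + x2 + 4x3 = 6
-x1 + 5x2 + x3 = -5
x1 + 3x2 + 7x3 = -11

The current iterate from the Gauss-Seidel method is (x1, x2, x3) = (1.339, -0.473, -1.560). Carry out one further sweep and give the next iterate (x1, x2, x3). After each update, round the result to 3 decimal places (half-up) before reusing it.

One sweep:
  x1 = (6 - (1)·-0.473 - (4)·-1.560) / (9) = 1.413
  x2 = (-5 - (-1)·1.413 - (1)·-1.560) / (5) = -0.405
  x3 = (-11 - (1)·1.413 - (3)·-0.405) / (7) = -1.600

(1.413, -0.405, -1.600)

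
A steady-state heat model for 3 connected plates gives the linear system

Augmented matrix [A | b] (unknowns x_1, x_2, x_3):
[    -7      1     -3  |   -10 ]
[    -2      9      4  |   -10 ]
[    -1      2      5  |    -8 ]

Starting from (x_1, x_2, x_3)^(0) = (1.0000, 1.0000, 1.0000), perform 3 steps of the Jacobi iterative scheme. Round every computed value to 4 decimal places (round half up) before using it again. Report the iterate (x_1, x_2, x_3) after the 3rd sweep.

Iteration 1:
  x_1 = (-10 - (1)·1.0000 - (-3)·1.0000) / (-7) = 1.1429
  x_2 = (-10 - (-2)·1.0000 - (4)·1.0000) / (9) = -1.3333
  x_3 = (-8 - (-1)·1.0000 - (2)·1.0000) / (5) = -1.8000
Iteration 2:
  x_1 = (-10 - (1)·-1.3333 - (-3)·-1.8000) / (-7) = 2.0095
  x_2 = (-10 - (-2)·1.1429 - (4)·-1.8000) / (9) = -0.0571
  x_3 = (-8 - (-1)·1.1429 - (2)·-1.3333) / (5) = -0.8381
Iteration 3:
  x_1 = (-10 - (1)·-0.0571 - (-3)·-0.8381) / (-7) = 1.7796
  x_2 = (-10 - (-2)·2.0095 - (4)·-0.8381) / (9) = -0.2921
  x_3 = (-8 - (-1)·2.0095 - (2)·-0.0571) / (5) = -1.1753

(1.7796, -0.2921, -1.1753)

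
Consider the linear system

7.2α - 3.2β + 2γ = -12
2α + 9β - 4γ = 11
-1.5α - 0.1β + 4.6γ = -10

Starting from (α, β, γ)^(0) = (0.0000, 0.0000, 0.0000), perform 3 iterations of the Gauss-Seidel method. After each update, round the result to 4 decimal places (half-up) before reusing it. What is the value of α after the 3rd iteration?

-1.0096

Iteration 1:
  α = (-12 - (-3.2)·0.0000 - (2)·0.0000) / (7.2) = -1.6667
  β = (11 - (2)·-1.6667 - (-4)·0.0000) / (9) = 1.5926
  γ = (-10 - (-1.5)·-1.6667 - (-0.1)·1.5926) / (4.6) = -2.6828
Iteration 2:
  α = (-12 - (-3.2)·1.5926 - (2)·-2.6828) / (7.2) = -0.2136
  β = (11 - (2)·-0.2136 - (-4)·-2.6828) / (9) = 0.0773
  γ = (-10 - (-1.5)·-0.2136 - (-0.1)·0.0773) / (4.6) = -2.2419
Iteration 3:
  α = (-12 - (-3.2)·0.0773 - (2)·-2.2419) / (7.2) = -1.0096
  β = (11 - (2)·-1.0096 - (-4)·-2.2419) / (9) = 0.4502
  γ = (-10 - (-1.5)·-1.0096 - (-0.1)·0.4502) / (4.6) = -2.4933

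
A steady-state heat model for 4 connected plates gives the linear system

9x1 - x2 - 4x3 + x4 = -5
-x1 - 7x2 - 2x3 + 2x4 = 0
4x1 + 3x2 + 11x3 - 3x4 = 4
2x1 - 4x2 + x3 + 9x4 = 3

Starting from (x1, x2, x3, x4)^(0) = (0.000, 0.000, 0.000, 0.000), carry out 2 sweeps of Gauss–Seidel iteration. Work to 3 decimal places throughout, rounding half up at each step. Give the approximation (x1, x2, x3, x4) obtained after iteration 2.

(-0.353, 0.018, 0.605, 0.353)

Iteration 1:
  x1 = (-5 - (-1)·0.000 - (-4)·0.000 - (1)·0.000) / (9) = -0.556
  x2 = (0 - (-1)·-0.556 - (-2)·0.000 - (2)·0.000) / (-7) = 0.079
  x3 = (4 - (4)·-0.556 - (3)·0.079 - (-3)·0.000) / (11) = 0.544
  x4 = (3 - (2)·-0.556 - (-4)·0.079 - (1)·0.544) / (9) = 0.432
Iteration 2:
  x1 = (-5 - (-1)·0.079 - (-4)·0.544 - (1)·0.432) / (9) = -0.353
  x2 = (0 - (-1)·-0.353 - (-2)·0.544 - (2)·0.432) / (-7) = 0.018
  x3 = (4 - (4)·-0.353 - (3)·0.018 - (-3)·0.432) / (11) = 0.605
  x4 = (3 - (2)·-0.353 - (-4)·0.018 - (1)·0.605) / (9) = 0.353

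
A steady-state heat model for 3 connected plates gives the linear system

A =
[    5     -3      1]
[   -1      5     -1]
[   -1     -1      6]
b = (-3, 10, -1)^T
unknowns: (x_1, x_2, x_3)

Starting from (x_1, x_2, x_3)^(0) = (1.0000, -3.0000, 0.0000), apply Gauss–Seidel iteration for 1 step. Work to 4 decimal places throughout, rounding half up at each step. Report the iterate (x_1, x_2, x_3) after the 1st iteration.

(-2.4000, 1.5200, -0.3133)

Iteration 1:
  x_1 = (-3 - (-3)·-3.0000 - (1)·0.0000) / (5) = -2.4000
  x_2 = (10 - (-1)·-2.4000 - (-1)·0.0000) / (5) = 1.5200
  x_3 = (-1 - (-1)·-2.4000 - (-1)·1.5200) / (6) = -0.3133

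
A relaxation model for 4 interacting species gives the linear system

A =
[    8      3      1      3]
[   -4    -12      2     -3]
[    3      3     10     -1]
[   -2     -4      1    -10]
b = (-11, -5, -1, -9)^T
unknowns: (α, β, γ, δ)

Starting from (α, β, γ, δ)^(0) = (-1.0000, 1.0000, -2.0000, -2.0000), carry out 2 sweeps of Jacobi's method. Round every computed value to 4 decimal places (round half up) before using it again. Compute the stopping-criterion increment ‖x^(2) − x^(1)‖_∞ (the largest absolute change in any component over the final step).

1.1188

Iteration 1:
  α = (-11 - (3)·1.0000 - (1)·-2.0000 - (3)·-2.0000) / (8) = -0.7500
  β = (-5 - (-4)·-1.0000 - (2)·-2.0000 - (-3)·-2.0000) / (-12) = 0.9167
  γ = (-1 - (3)·-1.0000 - (3)·1.0000 - (-1)·-2.0000) / (10) = -0.3000
  δ = (-9 - (-2)·-1.0000 - (-4)·1.0000 - (1)·-2.0000) / (-10) = 0.5000
Iteration 2:
  α = (-11 - (3)·0.9167 - (1)·-0.3000 - (3)·0.5000) / (8) = -1.8688
  β = (-5 - (-4)·-0.7500 - (2)·-0.3000 - (-3)·0.5000) / (-12) = 0.4917
  γ = (-1 - (3)·-0.7500 - (3)·0.9167 - (-1)·0.5000) / (10) = -0.1000
  δ = (-9 - (-2)·-0.7500 - (-4)·0.9167 - (1)·-0.3000) / (-10) = 0.6533
Change: (-1.1188, -0.4250, 0.2000, 0.1533) → max |·| = 1.1188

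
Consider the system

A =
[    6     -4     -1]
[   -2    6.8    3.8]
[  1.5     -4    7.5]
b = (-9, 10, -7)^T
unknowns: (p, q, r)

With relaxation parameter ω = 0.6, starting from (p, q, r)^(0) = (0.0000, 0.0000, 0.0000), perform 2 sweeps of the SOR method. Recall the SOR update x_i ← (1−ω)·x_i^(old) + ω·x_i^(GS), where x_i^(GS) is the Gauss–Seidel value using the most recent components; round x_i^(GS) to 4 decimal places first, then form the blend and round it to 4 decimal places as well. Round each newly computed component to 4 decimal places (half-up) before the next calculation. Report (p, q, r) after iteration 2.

Iteration 1:
  p: GS value = (-9 - (-4)·0.0000 - (-1)·0.0000) / (6) = -1.5000;  p ← (1−ω)·0.0000 + ω·-1.5000 = -0.9000
  q: GS value = (10 - (-2)·-0.9000 - (3.8)·0.0000) / (6.8) = 1.2059;  q ← (1−ω)·0.0000 + ω·1.2059 = 0.7235
  r: GS value = (-7 - (1.5)·-0.9000 - (-4)·0.7235) / (7.5) = -0.3675;  r ← (1−ω)·0.0000 + ω·-0.3675 = -0.2205
Iteration 2:
  p: GS value = (-9 - (-4)·0.7235 - (-1)·-0.2205) / (6) = -1.0544;  p ← (1−ω)·-0.9000 + ω·-1.0544 = -0.9926
  q: GS value = (10 - (-2)·-0.9926 - (3.8)·-0.2205) / (6.8) = 1.3019;  q ← (1−ω)·0.7235 + ω·1.3019 = 1.0705
  r: GS value = (-7 - (1.5)·-0.9926 - (-4)·1.0705) / (7.5) = -0.1639;  r ← (1−ω)·-0.2205 + ω·-0.1639 = -0.1865

(-0.9926, 1.0705, -0.1865)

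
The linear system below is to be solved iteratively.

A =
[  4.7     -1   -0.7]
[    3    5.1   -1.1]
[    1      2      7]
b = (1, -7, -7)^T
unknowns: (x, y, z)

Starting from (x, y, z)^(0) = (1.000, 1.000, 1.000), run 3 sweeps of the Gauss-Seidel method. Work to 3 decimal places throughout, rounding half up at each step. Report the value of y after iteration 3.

-1.397

Iteration 1:
  x = (1 - (-1)·1.000 - (-0.7)·1.000) / (4.7) = 0.574
  y = (-7 - (3)·0.574 - (-1.1)·1.000) / (5.1) = -1.495
  z = (-7 - (1)·0.574 - (2)·-1.495) / (7) = -0.655
Iteration 2:
  x = (1 - (-1)·-1.495 - (-0.7)·-0.655) / (4.7) = -0.203
  y = (-7 - (3)·-0.203 - (-1.1)·-0.655) / (5.1) = -1.394
  z = (-7 - (1)·-0.203 - (2)·-1.394) / (7) = -0.573
Iteration 3:
  x = (1 - (-1)·-1.394 - (-0.7)·-0.573) / (4.7) = -0.169
  y = (-7 - (3)·-0.169 - (-1.1)·-0.573) / (5.1) = -1.397
  z = (-7 - (1)·-0.169 - (2)·-1.397) / (7) = -0.577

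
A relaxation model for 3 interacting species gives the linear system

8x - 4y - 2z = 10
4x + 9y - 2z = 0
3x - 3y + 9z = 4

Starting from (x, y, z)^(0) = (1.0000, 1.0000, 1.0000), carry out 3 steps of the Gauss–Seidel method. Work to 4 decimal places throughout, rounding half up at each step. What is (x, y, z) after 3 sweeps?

(1.0275, -0.4514, -0.0485)

Iteration 1:
  x = (10 - (-4)·1.0000 - (-2)·1.0000) / (8) = 2.0000
  y = (0 - (4)·2.0000 - (-2)·1.0000) / (9) = -0.6667
  z = (4 - (3)·2.0000 - (-3)·-0.6667) / (9) = -0.4445
Iteration 2:
  x = (10 - (-4)·-0.6667 - (-2)·-0.4445) / (8) = 0.8055
  y = (0 - (4)·0.8055 - (-2)·-0.4445) / (9) = -0.4568
  z = (4 - (3)·0.8055 - (-3)·-0.4568) / (9) = 0.0237
Iteration 3:
  x = (10 - (-4)·-0.4568 - (-2)·0.0237) / (8) = 1.0275
  y = (0 - (4)·1.0275 - (-2)·0.0237) / (9) = -0.4514
  z = (4 - (3)·1.0275 - (-3)·-0.4514) / (9) = -0.0485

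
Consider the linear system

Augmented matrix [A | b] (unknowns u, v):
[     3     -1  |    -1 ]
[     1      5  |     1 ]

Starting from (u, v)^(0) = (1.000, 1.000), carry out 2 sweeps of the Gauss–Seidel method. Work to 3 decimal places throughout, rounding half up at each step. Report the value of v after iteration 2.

0.253

Iteration 1:
  u = (-1 - (-1)·1.000) / (3) = 0.000
  v = (1 - (1)·0.000) / (5) = 0.200
Iteration 2:
  u = (-1 - (-1)·0.200) / (3) = -0.267
  v = (1 - (1)·-0.267) / (5) = 0.253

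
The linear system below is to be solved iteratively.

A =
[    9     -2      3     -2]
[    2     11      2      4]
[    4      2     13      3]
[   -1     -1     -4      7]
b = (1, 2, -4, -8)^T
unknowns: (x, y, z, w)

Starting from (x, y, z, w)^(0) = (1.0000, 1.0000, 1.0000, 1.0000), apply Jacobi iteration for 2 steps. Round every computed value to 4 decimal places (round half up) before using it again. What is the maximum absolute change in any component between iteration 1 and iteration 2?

Iteration 1:
  x = (1 - (-2)·1.0000 - (3)·1.0000 - (-2)·1.0000) / (9) = 0.2222
  y = (2 - (2)·1.0000 - (2)·1.0000 - (4)·1.0000) / (11) = -0.5455
  z = (-4 - (4)·1.0000 - (2)·1.0000 - (3)·1.0000) / (13) = -1.0000
  w = (-8 - (-1)·1.0000 - (-1)·1.0000 - (-4)·1.0000) / (7) = -0.2857
Iteration 2:
  x = (1 - (-2)·-0.5455 - (3)·-1.0000 - (-2)·-0.2857) / (9) = 0.2597
  y = (2 - (2)·0.2222 - (2)·-1.0000 - (4)·-0.2857) / (11) = 0.4271
  z = (-4 - (4)·0.2222 - (2)·-0.5455 - (3)·-0.2857) / (13) = -0.2262
  w = (-8 - (-1)·0.2222 - (-1)·-0.5455 - (-4)·-1.0000) / (7) = -1.7605
Change: (0.0375, 0.9726, 0.7738, -1.4748) → max |·| = 1.4748

1.4748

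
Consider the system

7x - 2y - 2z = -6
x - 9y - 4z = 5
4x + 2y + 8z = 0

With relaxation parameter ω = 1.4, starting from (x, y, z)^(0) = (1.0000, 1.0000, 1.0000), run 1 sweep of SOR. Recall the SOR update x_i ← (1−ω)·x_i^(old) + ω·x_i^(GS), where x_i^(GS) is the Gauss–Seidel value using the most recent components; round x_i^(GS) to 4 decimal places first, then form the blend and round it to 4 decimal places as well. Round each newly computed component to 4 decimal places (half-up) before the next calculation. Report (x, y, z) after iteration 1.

Iteration 1:
  x: GS value = (-6 - (-2)·1.0000 - (-2)·1.0000) / (7) = -0.2857;  x ← (1−ω)·1.0000 + ω·-0.2857 = -0.8000
  y: GS value = (5 - (1)·-0.8000 - (-4)·1.0000) / (-9) = -1.0889;  y ← (1−ω)·1.0000 + ω·-1.0889 = -1.9245
  z: GS value = (0 - (4)·-0.8000 - (2)·-1.9245) / (8) = 0.8811;  z ← (1−ω)·1.0000 + ω·0.8811 = 0.8335

(-0.8000, -1.9245, 0.8335)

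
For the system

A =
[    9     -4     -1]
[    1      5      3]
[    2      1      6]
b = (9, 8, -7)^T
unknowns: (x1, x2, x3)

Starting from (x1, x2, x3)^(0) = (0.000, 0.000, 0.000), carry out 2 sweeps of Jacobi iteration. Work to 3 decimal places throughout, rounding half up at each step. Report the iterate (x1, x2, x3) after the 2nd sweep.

(1.581, 2.100, -1.767)

Iteration 1:
  x1 = (9 - (-4)·0.000 - (-1)·0.000) / (9) = 1.000
  x2 = (8 - (1)·0.000 - (3)·0.000) / (5) = 1.600
  x3 = (-7 - (2)·0.000 - (1)·0.000) / (6) = -1.167
Iteration 2:
  x1 = (9 - (-4)·1.600 - (-1)·-1.167) / (9) = 1.581
  x2 = (8 - (1)·1.000 - (3)·-1.167) / (5) = 2.100
  x3 = (-7 - (2)·1.000 - (1)·1.600) / (6) = -1.767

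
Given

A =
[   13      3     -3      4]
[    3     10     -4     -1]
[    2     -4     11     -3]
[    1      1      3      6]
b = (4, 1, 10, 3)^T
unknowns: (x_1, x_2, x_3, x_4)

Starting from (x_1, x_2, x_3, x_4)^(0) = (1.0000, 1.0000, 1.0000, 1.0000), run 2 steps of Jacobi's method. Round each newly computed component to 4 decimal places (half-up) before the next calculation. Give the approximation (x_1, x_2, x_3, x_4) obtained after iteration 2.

(0.6557, 0.6121, 0.9273, -0.2318)

Iteration 1:
  x_1 = (4 - (3)·1.0000 - (-3)·1.0000 - (4)·1.0000) / (13) = 0.0000
  x_2 = (1 - (3)·1.0000 - (-4)·1.0000 - (-1)·1.0000) / (10) = 0.3000
  x_3 = (10 - (2)·1.0000 - (-4)·1.0000 - (-3)·1.0000) / (11) = 1.3636
  x_4 = (3 - (1)·1.0000 - (1)·1.0000 - (3)·1.0000) / (6) = -0.3333
Iteration 2:
  x_1 = (4 - (3)·0.3000 - (-3)·1.3636 - (4)·-0.3333) / (13) = 0.6557
  x_2 = (1 - (3)·0.0000 - (-4)·1.3636 - (-1)·-0.3333) / (10) = 0.6121
  x_3 = (10 - (2)·0.0000 - (-4)·0.3000 - (-3)·-0.3333) / (11) = 0.9273
  x_4 = (3 - (1)·0.0000 - (1)·0.3000 - (3)·1.3636) / (6) = -0.2318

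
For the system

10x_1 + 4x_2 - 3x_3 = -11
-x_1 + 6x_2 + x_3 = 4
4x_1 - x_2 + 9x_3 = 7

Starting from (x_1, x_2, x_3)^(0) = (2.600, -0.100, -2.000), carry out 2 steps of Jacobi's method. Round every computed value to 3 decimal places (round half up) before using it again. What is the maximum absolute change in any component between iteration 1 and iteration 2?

2.064

Iteration 1:
  x_1 = (-11 - (4)·-0.100 - (-3)·-2.000) / (10) = -1.660
  x_2 = (4 - (-1)·2.600 - (1)·-2.000) / (6) = 1.433
  x_3 = (7 - (4)·2.600 - (-1)·-0.100) / (9) = -0.389
Iteration 2:
  x_1 = (-11 - (4)·1.433 - (-3)·-0.389) / (10) = -1.790
  x_2 = (4 - (-1)·-1.660 - (1)·-0.389) / (6) = 0.455
  x_3 = (7 - (4)·-1.660 - (-1)·1.433) / (9) = 1.675
Change: (-0.130, -0.978, 2.064) → max |·| = 2.064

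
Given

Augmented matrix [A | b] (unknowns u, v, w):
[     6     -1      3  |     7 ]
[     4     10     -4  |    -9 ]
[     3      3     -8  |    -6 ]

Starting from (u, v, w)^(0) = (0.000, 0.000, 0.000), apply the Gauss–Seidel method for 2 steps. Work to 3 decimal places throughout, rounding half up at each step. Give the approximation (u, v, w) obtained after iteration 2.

(0.601, -0.870, 0.649)

Iteration 1:
  u = (7 - (-1)·0.000 - (3)·0.000) / (6) = 1.167
  v = (-9 - (4)·1.167 - (-4)·0.000) / (10) = -1.367
  w = (-6 - (3)·1.167 - (3)·-1.367) / (-8) = 0.675
Iteration 2:
  u = (7 - (-1)·-1.367 - (3)·0.675) / (6) = 0.601
  v = (-9 - (4)·0.601 - (-4)·0.675) / (10) = -0.870
  w = (-6 - (3)·0.601 - (3)·-0.870) / (-8) = 0.649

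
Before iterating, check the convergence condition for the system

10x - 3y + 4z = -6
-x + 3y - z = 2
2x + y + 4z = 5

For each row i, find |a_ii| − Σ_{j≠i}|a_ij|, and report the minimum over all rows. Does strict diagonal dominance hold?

1

row 1: |10| − (3+4) = 3
row 2: |3| − (1+1) = 1
row 3: |4| − (2+1) = 1
minimum over rows = 1 → strictly diagonally dominant (convergence guaranteed)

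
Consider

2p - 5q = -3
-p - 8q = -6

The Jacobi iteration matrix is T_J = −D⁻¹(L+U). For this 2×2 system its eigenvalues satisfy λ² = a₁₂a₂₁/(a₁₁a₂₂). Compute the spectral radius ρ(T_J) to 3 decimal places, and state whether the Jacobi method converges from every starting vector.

a₁₂a₂₁/(a₁₁a₂₂) = (-5)·(-1) / ((2)·(-8)) = -0.312500
ρ = √|-0.312500| = √0.312500 = 0.559
ρ < 1, so Jacobi converges

0.559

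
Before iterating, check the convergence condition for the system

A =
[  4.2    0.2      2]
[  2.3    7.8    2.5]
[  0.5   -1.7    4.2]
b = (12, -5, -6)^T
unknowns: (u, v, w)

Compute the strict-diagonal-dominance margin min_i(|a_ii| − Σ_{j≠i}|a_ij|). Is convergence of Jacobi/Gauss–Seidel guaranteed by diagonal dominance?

2

row 1: |4.2| − (0.2+2) = 2
row 2: |7.8| − (2.3+2.5) = 3
row 3: |4.2| − (0.5+1.7) = 2
minimum over rows = 2 → strictly diagonally dominant (convergence guaranteed)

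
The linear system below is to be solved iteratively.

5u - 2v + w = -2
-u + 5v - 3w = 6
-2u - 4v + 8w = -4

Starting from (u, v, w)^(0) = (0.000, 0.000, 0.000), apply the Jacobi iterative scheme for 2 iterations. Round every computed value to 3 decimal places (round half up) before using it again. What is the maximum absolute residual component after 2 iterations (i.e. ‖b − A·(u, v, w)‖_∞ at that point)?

Iteration 1:
  u = (-2 - (-2)·0.000 - (1)·0.000) / (5) = -0.400
  v = (6 - (-1)·0.000 - (-3)·0.000) / (5) = 1.200
  w = (-4 - (-2)·0.000 - (-4)·0.000) / (8) = -0.500
Iteration 2:
  u = (-2 - (-2)·1.200 - (1)·-0.500) / (5) = 0.180
  v = (6 - (-1)·-0.400 - (-3)·-0.500) / (5) = 0.820
  w = (-4 - (-2)·-0.400 - (-4)·1.200) / (8) = 0.000
Residual b − A·x = (-1.260, 2.080, -0.360); ∞-norm = 2.080

2.080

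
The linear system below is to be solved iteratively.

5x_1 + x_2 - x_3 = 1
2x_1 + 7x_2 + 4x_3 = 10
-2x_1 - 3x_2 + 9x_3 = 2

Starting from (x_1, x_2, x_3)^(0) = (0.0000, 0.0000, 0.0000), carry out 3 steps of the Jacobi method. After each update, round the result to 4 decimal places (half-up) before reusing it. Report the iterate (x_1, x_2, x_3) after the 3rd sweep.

Iteration 1:
  x_1 = (1 - (1)·0.0000 - (-1)·0.0000) / (5) = 0.2000
  x_2 = (10 - (2)·0.0000 - (4)·0.0000) / (7) = 1.4286
  x_3 = (2 - (-2)·0.0000 - (-3)·0.0000) / (9) = 0.2222
Iteration 2:
  x_1 = (1 - (1)·1.4286 - (-1)·0.2222) / (5) = -0.0413
  x_2 = (10 - (2)·0.2000 - (4)·0.2222) / (7) = 1.2445
  x_3 = (2 - (-2)·0.2000 - (-3)·1.4286) / (9) = 0.7429
Iteration 3:
  x_1 = (1 - (1)·1.2445 - (-1)·0.7429) / (5) = 0.0997
  x_2 = (10 - (2)·-0.0413 - (4)·0.7429) / (7) = 1.0159
  x_3 = (2 - (-2)·-0.0413 - (-3)·1.2445) / (9) = 0.6279

(0.0997, 1.0159, 0.6279)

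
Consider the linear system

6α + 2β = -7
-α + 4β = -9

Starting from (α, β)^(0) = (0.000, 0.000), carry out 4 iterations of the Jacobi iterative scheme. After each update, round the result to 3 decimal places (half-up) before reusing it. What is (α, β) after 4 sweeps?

Iteration 1:
  α = (-7 - (2)·0.000) / (6) = -1.167
  β = (-9 - (-1)·0.000) / (4) = -2.250
Iteration 2:
  α = (-7 - (2)·-2.250) / (6) = -0.417
  β = (-9 - (-1)·-1.167) / (4) = -2.542
Iteration 3:
  α = (-7 - (2)·-2.542) / (6) = -0.319
  β = (-9 - (-1)·-0.417) / (4) = -2.354
Iteration 4:
  α = (-7 - (2)·-2.354) / (6) = -0.382
  β = (-9 - (-1)·-0.319) / (4) = -2.330

(-0.382, -2.330)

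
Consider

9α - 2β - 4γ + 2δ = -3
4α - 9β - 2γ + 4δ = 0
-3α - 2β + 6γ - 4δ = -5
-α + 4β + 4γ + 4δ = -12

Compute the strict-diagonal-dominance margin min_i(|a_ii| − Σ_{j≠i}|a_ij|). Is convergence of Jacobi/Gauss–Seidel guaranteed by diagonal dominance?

row 1: |9| − (2+4+2) = 1
row 2: |-9| − (4+2+4) = -1
row 3: |6| − (3+2+4) = -3
row 4: |4| − (1+4+4) = -5
minimum over rows = -5 → not strictly diagonally dominant

-5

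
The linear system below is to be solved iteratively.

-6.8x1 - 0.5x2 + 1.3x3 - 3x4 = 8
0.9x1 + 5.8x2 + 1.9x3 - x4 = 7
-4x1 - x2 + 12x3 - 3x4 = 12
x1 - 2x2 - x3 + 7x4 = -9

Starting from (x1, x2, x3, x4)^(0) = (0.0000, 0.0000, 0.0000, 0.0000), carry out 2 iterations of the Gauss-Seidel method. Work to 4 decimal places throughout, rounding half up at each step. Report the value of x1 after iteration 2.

Iteration 1:
  x1 = (8 - (-0.5)·0.0000 - (1.3)·0.0000 - (-3)·0.0000) / (-6.8) = -1.1765
  x2 = (7 - (0.9)·-1.1765 - (1.9)·0.0000 - (-1)·0.0000) / (5.8) = 1.3895
  x3 = (12 - (-4)·-1.1765 - (-1)·1.3895 - (-3)·0.0000) / (12) = 0.7236
  x4 = (-9 - (1)·-1.1765 - (-2)·1.3895 - (-1)·0.7236) / (7) = -0.6173
Iteration 2:
  x1 = (8 - (-0.5)·1.3895 - (1.3)·0.7236 - (-3)·-0.6173) / (-6.8) = -0.8680
  x2 = (7 - (0.9)·-0.8680 - (1.9)·0.7236 - (-1)·-0.6173) / (5.8) = 0.9981
  x3 = (12 - (-4)·-0.8680 - (-1)·0.9981 - (-3)·-0.6173) / (12) = 0.6395
  x4 = (-9 - (1)·-0.8680 - (-2)·0.9981 - (-1)·0.6395) / (7) = -0.7852

-0.8680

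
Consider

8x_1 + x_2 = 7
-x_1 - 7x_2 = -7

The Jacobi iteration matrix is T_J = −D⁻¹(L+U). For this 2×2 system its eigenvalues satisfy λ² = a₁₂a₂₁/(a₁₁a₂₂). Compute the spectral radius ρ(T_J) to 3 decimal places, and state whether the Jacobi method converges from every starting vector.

0.134

a₁₂a₂₁/(a₁₁a₂₂) = (1)·(-1) / ((8)·(-7)) = 0.017857
ρ = √|0.017857| = √0.017857 = 0.134
ρ < 1, so Jacobi converges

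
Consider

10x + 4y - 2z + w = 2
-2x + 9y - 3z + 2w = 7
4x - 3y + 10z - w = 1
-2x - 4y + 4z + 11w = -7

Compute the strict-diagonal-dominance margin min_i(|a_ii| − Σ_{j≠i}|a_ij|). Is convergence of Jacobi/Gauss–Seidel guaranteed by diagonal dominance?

1

row 1: |10| − (4+2+1) = 3
row 2: |9| − (2+3+2) = 2
row 3: |10| − (4+3+1) = 2
row 4: |11| − (2+4+4) = 1
minimum over rows = 1 → strictly diagonally dominant (convergence guaranteed)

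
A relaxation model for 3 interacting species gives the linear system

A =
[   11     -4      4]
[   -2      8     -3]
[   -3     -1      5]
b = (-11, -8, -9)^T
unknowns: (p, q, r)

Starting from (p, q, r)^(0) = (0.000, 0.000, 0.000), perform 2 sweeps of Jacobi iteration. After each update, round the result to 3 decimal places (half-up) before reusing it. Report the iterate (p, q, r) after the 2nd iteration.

(-0.709, -1.925, -2.600)

Iteration 1:
  p = (-11 - (-4)·0.000 - (4)·0.000) / (11) = -1.000
  q = (-8 - (-2)·0.000 - (-3)·0.000) / (8) = -1.000
  r = (-9 - (-3)·0.000 - (-1)·0.000) / (5) = -1.800
Iteration 2:
  p = (-11 - (-4)·-1.000 - (4)·-1.800) / (11) = -0.709
  q = (-8 - (-2)·-1.000 - (-3)·-1.800) / (8) = -1.925
  r = (-9 - (-3)·-1.000 - (-1)·-1.000) / (5) = -2.600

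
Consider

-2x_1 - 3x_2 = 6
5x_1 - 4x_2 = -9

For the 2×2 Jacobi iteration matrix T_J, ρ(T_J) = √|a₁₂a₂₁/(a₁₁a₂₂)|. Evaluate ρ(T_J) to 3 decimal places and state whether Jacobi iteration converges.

a₁₂a₂₁/(a₁₁a₂₂) = (-3)·(5) / ((-2)·(-4)) = -1.875000
ρ = √|-1.875000| = √1.875000 = 1.369
ρ > 1, so Jacobi diverges

1.369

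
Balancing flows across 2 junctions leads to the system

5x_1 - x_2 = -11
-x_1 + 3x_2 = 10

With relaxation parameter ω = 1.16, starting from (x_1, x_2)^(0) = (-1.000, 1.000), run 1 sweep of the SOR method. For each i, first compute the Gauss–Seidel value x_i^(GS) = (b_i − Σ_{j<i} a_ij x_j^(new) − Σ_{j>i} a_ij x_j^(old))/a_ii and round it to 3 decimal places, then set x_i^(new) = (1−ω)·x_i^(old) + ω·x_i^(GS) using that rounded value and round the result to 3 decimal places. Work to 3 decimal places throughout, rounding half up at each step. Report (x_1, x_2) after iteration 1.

Iteration 1:
  x_1: GS value = (-11 - (-1)·1.000) / (5) = -2.000;  x_1 ← (1−ω)·-1.000 + ω·-2.000 = -2.160
  x_2: GS value = (10 - (-1)·-2.160) / (3) = 2.613;  x_2 ← (1−ω)·1.000 + ω·2.613 = 2.871

(-2.160, 2.871)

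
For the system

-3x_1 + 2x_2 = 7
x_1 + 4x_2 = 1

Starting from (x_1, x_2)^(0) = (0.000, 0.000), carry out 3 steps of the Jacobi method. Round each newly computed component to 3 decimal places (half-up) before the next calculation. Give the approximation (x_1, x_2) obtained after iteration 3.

Iteration 1:
  x_1 = (7 - (2)·0.000) / (-3) = -2.333
  x_2 = (1 - (1)·0.000) / (4) = 0.250
Iteration 2:
  x_1 = (7 - (2)·0.250) / (-3) = -2.167
  x_2 = (1 - (1)·-2.333) / (4) = 0.833
Iteration 3:
  x_1 = (7 - (2)·0.833) / (-3) = -1.778
  x_2 = (1 - (1)·-2.167) / (4) = 0.792

(-1.778, 0.792)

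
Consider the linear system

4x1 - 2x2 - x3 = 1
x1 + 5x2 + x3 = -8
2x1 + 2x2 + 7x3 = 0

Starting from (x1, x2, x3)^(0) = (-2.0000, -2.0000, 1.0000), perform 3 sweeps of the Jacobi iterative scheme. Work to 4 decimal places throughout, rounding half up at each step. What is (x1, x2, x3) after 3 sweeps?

(-0.4786, -1.6757, 0.5408)

Iteration 1:
  x1 = (1 - (-2)·-2.0000 - (-1)·1.0000) / (4) = -0.5000
  x2 = (-8 - (1)·-2.0000 - (1)·1.0000) / (5) = -1.4000
  x3 = (0 - (2)·-2.0000 - (2)·-2.0000) / (7) = 1.1429
Iteration 2:
  x1 = (1 - (-2)·-1.4000 - (-1)·1.1429) / (4) = -0.1643
  x2 = (-8 - (1)·-0.5000 - (1)·1.1429) / (5) = -1.7286
  x3 = (0 - (2)·-0.5000 - (2)·-1.4000) / (7) = 0.5429
Iteration 3:
  x1 = (1 - (-2)·-1.7286 - (-1)·0.5429) / (4) = -0.4786
  x2 = (-8 - (1)·-0.1643 - (1)·0.5429) / (5) = -1.6757
  x3 = (0 - (2)·-0.1643 - (2)·-1.7286) / (7) = 0.5408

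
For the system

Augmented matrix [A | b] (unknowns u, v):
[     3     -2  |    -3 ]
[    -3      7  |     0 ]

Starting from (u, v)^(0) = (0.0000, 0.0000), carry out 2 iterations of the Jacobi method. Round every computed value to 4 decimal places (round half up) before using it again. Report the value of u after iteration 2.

Iteration 1:
  u = (-3 - (-2)·0.0000) / (3) = -1.0000
  v = (0 - (-3)·0.0000) / (7) = 0.0000
Iteration 2:
  u = (-3 - (-2)·0.0000) / (3) = -1.0000
  v = (0 - (-3)·-1.0000) / (7) = -0.4286

-1.0000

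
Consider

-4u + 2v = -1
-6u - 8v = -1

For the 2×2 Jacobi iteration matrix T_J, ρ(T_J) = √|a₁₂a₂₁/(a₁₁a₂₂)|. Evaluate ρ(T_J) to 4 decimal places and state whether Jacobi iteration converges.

0.6124

a₁₂a₂₁/(a₁₁a₂₂) = (2)·(-6) / ((-4)·(-8)) = -0.375000
ρ = √|-0.375000| = √0.375000 = 0.6124
ρ < 1, so Jacobi converges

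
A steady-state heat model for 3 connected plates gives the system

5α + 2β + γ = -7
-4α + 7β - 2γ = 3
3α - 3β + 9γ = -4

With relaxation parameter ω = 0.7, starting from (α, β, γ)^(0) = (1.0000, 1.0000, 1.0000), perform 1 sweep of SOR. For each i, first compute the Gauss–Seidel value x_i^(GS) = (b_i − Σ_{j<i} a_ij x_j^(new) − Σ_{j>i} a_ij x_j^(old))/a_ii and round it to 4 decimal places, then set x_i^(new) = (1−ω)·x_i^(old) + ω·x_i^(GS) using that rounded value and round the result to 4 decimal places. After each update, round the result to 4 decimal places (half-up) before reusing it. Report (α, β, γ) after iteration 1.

Iteration 1:
  α: GS value = (-7 - (2)·1.0000 - (1)·1.0000) / (5) = -2.0000;  α ← (1−ω)·1.0000 + ω·-2.0000 = -1.1000
  β: GS value = (3 - (-4)·-1.1000 - (-2)·1.0000) / (7) = 0.0857;  β ← (1−ω)·1.0000 + ω·0.0857 = 0.3600
  γ: GS value = (-4 - (3)·-1.1000 - (-3)·0.3600) / (9) = 0.0422;  γ ← (1−ω)·1.0000 + ω·0.0422 = 0.3295

(-1.1000, 0.3600, 0.3295)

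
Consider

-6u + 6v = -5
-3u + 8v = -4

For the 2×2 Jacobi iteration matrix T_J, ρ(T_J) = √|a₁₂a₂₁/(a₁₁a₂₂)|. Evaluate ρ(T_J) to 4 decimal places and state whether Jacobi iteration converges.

a₁₂a₂₁/(a₁₁a₂₂) = (6)·(-3) / ((-6)·(8)) = 0.375000
ρ = √|0.375000| = √0.375000 = 0.6124
ρ < 1, so Jacobi converges

0.6124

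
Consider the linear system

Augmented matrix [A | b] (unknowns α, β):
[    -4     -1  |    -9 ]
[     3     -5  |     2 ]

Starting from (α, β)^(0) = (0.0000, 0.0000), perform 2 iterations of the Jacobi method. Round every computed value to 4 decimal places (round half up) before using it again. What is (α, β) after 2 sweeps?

(2.3500, 0.9500)

Iteration 1:
  α = (-9 - (-1)·0.0000) / (-4) = 2.2500
  β = (2 - (3)·0.0000) / (-5) = -0.4000
Iteration 2:
  α = (-9 - (-1)·-0.4000) / (-4) = 2.3500
  β = (2 - (3)·2.2500) / (-5) = 0.9500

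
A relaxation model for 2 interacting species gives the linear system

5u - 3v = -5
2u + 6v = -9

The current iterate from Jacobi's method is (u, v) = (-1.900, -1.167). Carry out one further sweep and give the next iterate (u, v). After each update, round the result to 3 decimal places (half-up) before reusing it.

(-1.700, -0.867)

One sweep:
  u = (-5 - (-3)·-1.167) / (5) = -1.700
  v = (-9 - (2)·-1.900) / (6) = -0.867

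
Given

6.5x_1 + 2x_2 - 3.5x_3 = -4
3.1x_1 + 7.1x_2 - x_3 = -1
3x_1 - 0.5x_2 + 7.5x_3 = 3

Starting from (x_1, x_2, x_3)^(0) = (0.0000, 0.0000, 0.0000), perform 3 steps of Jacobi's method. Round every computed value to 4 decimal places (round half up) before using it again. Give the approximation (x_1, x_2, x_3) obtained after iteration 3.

Iteration 1:
  x_1 = (-4 - (2)·0.0000 - (-3.5)·0.0000) / (6.5) = -0.6154
  x_2 = (-1 - (3.1)·0.0000 - (-1)·0.0000) / (7.1) = -0.1408
  x_3 = (3 - (3)·0.0000 - (-0.5)·0.0000) / (7.5) = 0.4000
Iteration 2:
  x_1 = (-4 - (2)·-0.1408 - (-3.5)·0.4000) / (6.5) = -0.3567
  x_2 = (-1 - (3.1)·-0.6154 - (-1)·0.4000) / (7.1) = 0.1842
  x_3 = (3 - (3)·-0.6154 - (-0.5)·-0.1408) / (7.5) = 0.6368
Iteration 3:
  x_1 = (-4 - (2)·0.1842 - (-3.5)·0.6368) / (6.5) = -0.3292
  x_2 = (-1 - (3.1)·-0.3567 - (-1)·0.6368) / (7.1) = 0.1046
  x_3 = (3 - (3)·-0.3567 - (-0.5)·0.1842) / (7.5) = 0.5550

(-0.3292, 0.1046, 0.5550)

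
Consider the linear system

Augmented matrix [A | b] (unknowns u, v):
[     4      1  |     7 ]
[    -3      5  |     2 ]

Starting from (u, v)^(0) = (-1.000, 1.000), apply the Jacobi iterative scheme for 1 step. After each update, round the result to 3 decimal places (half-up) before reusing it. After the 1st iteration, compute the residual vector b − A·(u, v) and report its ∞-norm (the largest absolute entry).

7.500

Iteration 1:
  u = (7 - (1)·1.000) / (4) = 1.500
  v = (2 - (-3)·-1.000) / (5) = -0.200
Residual b − A·x = (1.200, 7.500); ∞-norm = 7.500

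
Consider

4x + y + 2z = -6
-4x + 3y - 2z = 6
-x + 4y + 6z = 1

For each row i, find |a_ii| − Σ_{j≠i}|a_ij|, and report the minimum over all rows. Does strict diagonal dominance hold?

-3

row 1: |4| − (1+2) = 1
row 2: |3| − (4+2) = -3
row 3: |6| − (1+4) = 1
minimum over rows = -3 → not strictly diagonally dominant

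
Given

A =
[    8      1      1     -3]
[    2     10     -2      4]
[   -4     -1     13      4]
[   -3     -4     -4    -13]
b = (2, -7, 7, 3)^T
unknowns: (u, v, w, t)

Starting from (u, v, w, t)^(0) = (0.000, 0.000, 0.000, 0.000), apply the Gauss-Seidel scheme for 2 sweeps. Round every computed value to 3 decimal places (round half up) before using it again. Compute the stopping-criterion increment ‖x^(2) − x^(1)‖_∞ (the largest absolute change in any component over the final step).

Iteration 1:
  u = (2 - (1)·0.000 - (1)·0.000 - (-3)·0.000) / (8) = 0.250
  v = (-7 - (2)·0.250 - (-2)·0.000 - (4)·0.000) / (10) = -0.750
  w = (7 - (-4)·0.250 - (-1)·-0.750 - (4)·0.000) / (13) = 0.558
  t = (3 - (-3)·0.250 - (-4)·-0.750 - (-4)·0.558) / (-13) = -0.229
Iteration 2:
  u = (2 - (1)·-0.750 - (1)·0.558 - (-3)·-0.229) / (8) = 0.188
  v = (-7 - (2)·0.188 - (-2)·0.558 - (4)·-0.229) / (10) = -0.534
  w = (7 - (-4)·0.188 - (-1)·-0.534 - (4)·-0.229) / (13) = 0.626
  t = (3 - (-3)·0.188 - (-4)·-0.534 - (-4)·0.626) / (-13) = -0.302
Change: (-0.062, 0.216, 0.068, -0.073) → max |·| = 0.216

0.216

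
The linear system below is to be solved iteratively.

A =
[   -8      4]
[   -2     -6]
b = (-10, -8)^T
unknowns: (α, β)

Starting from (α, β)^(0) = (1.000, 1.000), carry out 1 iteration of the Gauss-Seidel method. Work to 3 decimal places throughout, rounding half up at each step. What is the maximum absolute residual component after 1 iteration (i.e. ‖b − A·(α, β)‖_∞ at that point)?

1.000

Iteration 1:
  α = (-10 - (4)·1.000) / (-8) = 1.750
  β = (-8 - (-2)·1.750) / (-6) = 0.750
Residual b − A·x = (1.000, 0.000); ∞-norm = 1.000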